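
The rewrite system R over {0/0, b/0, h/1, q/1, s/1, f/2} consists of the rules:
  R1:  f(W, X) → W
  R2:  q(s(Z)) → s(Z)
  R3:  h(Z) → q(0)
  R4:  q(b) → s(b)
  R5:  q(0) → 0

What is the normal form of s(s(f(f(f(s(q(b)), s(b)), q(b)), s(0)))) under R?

s(s(s(s(b))))

1. s(s(f(f(f(s(q(b)), s(b)), q(b)), s(0))))  →  s(s(f(f(s(q(b)), s(b)), q(b))))   [R1 at 1.1]
2. s(s(f(f(s(q(b)), s(b)), q(b))))  →  s(s(f(s(q(b)), s(b))))   [R1 at 1.1]
3. s(s(f(s(q(b)), s(b))))  →  s(s(s(q(b))))   [R1 at 1.1]
4. s(s(s(q(b))))  →  s(s(s(s(b))))   [R4 at 1.1.1]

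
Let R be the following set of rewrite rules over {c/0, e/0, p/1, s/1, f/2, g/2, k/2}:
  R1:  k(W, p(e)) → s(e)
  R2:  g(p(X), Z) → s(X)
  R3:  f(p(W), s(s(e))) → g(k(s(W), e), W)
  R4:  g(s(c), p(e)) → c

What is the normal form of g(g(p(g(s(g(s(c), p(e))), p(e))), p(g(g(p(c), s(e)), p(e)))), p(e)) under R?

1. g(g(p(g(s(g(s(c), p(e))), p(e))), p(g(g(p(c), s(e)), p(e)))), p(e))  →  g(s(g(s(g(s(c), p(e))), p(e))), p(e))   [R2 at 1]
2. g(s(g(s(g(s(c), p(e))), p(e))), p(e))  →  g(s(g(s(c), p(e))), p(e))   [R4 at 1.1.1.1]
3. g(s(g(s(c), p(e))), p(e))  →  g(s(c), p(e))   [R4 at 1.1]
4. g(s(c), p(e))  →  c   [R4 at ε]

c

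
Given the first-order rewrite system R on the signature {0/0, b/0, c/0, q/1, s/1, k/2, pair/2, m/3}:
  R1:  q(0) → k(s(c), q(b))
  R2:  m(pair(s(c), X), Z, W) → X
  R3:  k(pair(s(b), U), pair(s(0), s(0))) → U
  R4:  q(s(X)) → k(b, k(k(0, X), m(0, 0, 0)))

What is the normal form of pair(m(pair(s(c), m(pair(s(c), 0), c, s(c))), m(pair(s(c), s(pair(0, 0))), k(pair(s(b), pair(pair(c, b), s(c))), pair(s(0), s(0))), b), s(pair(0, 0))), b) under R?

1. pair(m(pair(s(c), m(pair(s(c), 0), c, s(c))), m(pair(s(c), s(pair(0, 0))), k(pair(s(b), pair(pair(c, b), s(c))), pair(s(0), s(0))), b), s(pair(0, 0))), b)  →  pair(m(pair(s(c), 0), c, s(c)), b)   [R2 at 1]
2. pair(m(pair(s(c), 0), c, s(c)), b)  →  pair(0, b)   [R2 at 1]

pair(0, b)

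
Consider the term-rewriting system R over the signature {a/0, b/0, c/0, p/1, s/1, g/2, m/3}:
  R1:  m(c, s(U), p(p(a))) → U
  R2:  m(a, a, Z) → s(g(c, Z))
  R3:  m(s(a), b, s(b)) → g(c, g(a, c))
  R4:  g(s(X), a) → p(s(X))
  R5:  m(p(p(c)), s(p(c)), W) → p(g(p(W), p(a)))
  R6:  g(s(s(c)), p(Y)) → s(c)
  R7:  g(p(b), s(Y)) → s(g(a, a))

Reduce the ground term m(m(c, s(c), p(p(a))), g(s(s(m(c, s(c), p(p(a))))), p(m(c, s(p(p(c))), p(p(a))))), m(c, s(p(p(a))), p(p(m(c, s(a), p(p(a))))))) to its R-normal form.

c

1. m(m(c, s(c), p(p(a))), g(s(s(m(c, s(c), p(p(a))))), p(m(c, s(p(p(c))), p(p(a))))), m(c, s(p(p(a))), p(p(m(c, s(a), p(p(a)))))))  →  m(c, g(s(s(m(c, s(c), p(p(a))))), p(m(c, s(p(p(c))), p(p(a))))), m(c, s(p(p(a))), p(p(m(c, s(a), p(p(a)))))))   [R1 at 1]
2. m(c, g(s(s(m(c, s(c), p(p(a))))), p(m(c, s(p(p(c))), p(p(a))))), m(c, s(p(p(a))), p(p(m(c, s(a), p(p(a)))))))  →  m(c, g(s(s(c)), p(m(c, s(p(p(c))), p(p(a))))), m(c, s(p(p(a))), p(p(m(c, s(a), p(p(a)))))))   [R1 at 2.1.1.1]
3. m(c, g(s(s(c)), p(m(c, s(p(p(c))), p(p(a))))), m(c, s(p(p(a))), p(p(m(c, s(a), p(p(a)))))))  →  m(c, s(c), m(c, s(p(p(a))), p(p(m(c, s(a), p(p(a)))))))   [R6 at 2]
4. m(c, s(c), m(c, s(p(p(a))), p(p(m(c, s(a), p(p(a)))))))  →  m(c, s(c), m(c, s(p(p(a))), p(p(a))))   [R1 at 3.3.1.1]
5. m(c, s(c), m(c, s(p(p(a))), p(p(a))))  →  m(c, s(c), p(p(a)))   [R1 at 3]
6. m(c, s(c), p(p(a)))  →  c   [R1 at ε]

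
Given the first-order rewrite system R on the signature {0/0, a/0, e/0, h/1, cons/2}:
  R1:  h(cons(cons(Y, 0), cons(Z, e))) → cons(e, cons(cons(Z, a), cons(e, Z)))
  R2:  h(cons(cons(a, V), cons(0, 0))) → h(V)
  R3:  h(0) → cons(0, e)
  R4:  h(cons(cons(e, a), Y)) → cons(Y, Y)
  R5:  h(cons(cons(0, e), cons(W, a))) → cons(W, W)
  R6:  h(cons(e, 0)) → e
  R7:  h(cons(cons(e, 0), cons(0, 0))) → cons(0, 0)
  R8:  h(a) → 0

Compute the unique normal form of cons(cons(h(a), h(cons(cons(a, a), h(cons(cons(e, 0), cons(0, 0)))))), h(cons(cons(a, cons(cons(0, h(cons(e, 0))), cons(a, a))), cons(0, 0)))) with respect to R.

cons(cons(0, 0), cons(a, a))

1. cons(cons(h(a), h(cons(cons(a, a), h(cons(cons(e, 0), cons(0, 0)))))), h(cons(cons(a, cons(cons(0, h(cons(e, 0))), cons(a, a))), cons(0, 0))))  →  cons(cons(0, h(cons(cons(a, a), h(cons(cons(e, 0), cons(0, 0)))))), h(cons(cons(a, cons(cons(0, h(cons(e, 0))), cons(a, a))), cons(0, 0))))   [R8 at 1.1]
2. cons(cons(0, h(cons(cons(a, a), h(cons(cons(e, 0), cons(0, 0)))))), h(cons(cons(a, cons(cons(0, h(cons(e, 0))), cons(a, a))), cons(0, 0))))  →  cons(cons(0, h(cons(cons(a, a), cons(0, 0)))), h(cons(cons(a, cons(cons(0, h(cons(e, 0))), cons(a, a))), cons(0, 0))))   [R7 at 1.2.1.2]
3. cons(cons(0, h(cons(cons(a, a), cons(0, 0)))), h(cons(cons(a, cons(cons(0, h(cons(e, 0))), cons(a, a))), cons(0, 0))))  →  cons(cons(0, h(a)), h(cons(cons(a, cons(cons(0, h(cons(e, 0))), cons(a, a))), cons(0, 0))))   [R2 at 1.2]
4. cons(cons(0, h(a)), h(cons(cons(a, cons(cons(0, h(cons(e, 0))), cons(a, a))), cons(0, 0))))  →  cons(cons(0, 0), h(cons(cons(a, cons(cons(0, h(cons(e, 0))), cons(a, a))), cons(0, 0))))   [R8 at 1.2]
5. cons(cons(0, 0), h(cons(cons(a, cons(cons(0, h(cons(e, 0))), cons(a, a))), cons(0, 0))))  →  cons(cons(0, 0), h(cons(cons(0, h(cons(e, 0))), cons(a, a))))   [R2 at 2]
6. cons(cons(0, 0), h(cons(cons(0, h(cons(e, 0))), cons(a, a))))  →  cons(cons(0, 0), h(cons(cons(0, e), cons(a, a))))   [R6 at 2.1.1.2]
7. cons(cons(0, 0), h(cons(cons(0, e), cons(a, a))))  →  cons(cons(0, 0), cons(a, a))   [R5 at 2]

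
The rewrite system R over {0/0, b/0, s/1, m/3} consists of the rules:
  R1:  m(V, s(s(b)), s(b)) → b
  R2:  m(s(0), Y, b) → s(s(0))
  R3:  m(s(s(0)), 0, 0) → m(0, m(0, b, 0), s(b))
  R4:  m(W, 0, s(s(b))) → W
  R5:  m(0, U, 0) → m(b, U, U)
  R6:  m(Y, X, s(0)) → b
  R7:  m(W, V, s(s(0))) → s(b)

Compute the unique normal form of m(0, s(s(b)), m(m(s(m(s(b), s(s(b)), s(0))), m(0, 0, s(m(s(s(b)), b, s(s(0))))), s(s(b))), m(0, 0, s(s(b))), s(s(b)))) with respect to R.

b

1. m(0, s(s(b)), m(m(s(m(s(b), s(s(b)), s(0))), m(0, 0, s(m(s(s(b)), b, s(s(0))))), s(s(b))), m(0, 0, s(s(b))), s(s(b))))  →  m(0, s(s(b)), m(m(s(b), m(0, 0, s(m(s(s(b)), b, s(s(0))))), s(s(b))), m(0, 0, s(s(b))), s(s(b))))   [R6 at 3.1.1.1]
2. m(0, s(s(b)), m(m(s(b), m(0, 0, s(m(s(s(b)), b, s(s(0))))), s(s(b))), m(0, 0, s(s(b))), s(s(b))))  →  m(0, s(s(b)), m(m(s(b), m(0, 0, s(s(b))), s(s(b))), m(0, 0, s(s(b))), s(s(b))))   [R7 at 3.1.2.3.1]
3. m(0, s(s(b)), m(m(s(b), m(0, 0, s(s(b))), s(s(b))), m(0, 0, s(s(b))), s(s(b))))  →  m(0, s(s(b)), m(m(s(b), 0, s(s(b))), m(0, 0, s(s(b))), s(s(b))))   [R4 at 3.1.2]
4. m(0, s(s(b)), m(m(s(b), 0, s(s(b))), m(0, 0, s(s(b))), s(s(b))))  →  m(0, s(s(b)), m(s(b), m(0, 0, s(s(b))), s(s(b))))   [R4 at 3.1]
5. m(0, s(s(b)), m(s(b), m(0, 0, s(s(b))), s(s(b))))  →  m(0, s(s(b)), m(s(b), 0, s(s(b))))   [R4 at 3.2]
6. m(0, s(s(b)), m(s(b), 0, s(s(b))))  →  m(0, s(s(b)), s(b))   [R4 at 3]
7. m(0, s(s(b)), s(b))  →  b   [R1 at ε]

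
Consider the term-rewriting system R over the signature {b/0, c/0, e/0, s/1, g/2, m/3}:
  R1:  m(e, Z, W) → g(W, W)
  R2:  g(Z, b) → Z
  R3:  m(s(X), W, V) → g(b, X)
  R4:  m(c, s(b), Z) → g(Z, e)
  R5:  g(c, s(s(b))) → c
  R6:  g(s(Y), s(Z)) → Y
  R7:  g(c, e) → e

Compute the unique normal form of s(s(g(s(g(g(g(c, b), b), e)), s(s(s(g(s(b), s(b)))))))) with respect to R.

1. s(s(g(s(g(g(g(c, b), b), e)), s(s(s(g(s(b), s(b))))))))  →  s(s(g(g(g(c, b), b), e)))   [R6 at 1.1]
2. s(s(g(g(g(c, b), b), e)))  →  s(s(g(g(c, b), e)))   [R2 at 1.1.1]
3. s(s(g(g(c, b), e)))  →  s(s(g(c, e)))   [R2 at 1.1.1]
4. s(s(g(c, e)))  →  s(s(e))   [R7 at 1.1]

s(s(e))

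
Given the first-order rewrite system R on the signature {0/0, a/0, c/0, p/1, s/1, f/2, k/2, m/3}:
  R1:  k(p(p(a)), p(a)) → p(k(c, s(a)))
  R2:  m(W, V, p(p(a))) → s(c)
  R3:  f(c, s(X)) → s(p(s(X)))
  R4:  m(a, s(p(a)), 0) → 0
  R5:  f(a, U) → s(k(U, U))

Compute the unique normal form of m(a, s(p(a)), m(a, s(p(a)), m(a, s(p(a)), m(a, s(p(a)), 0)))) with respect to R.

1. m(a, s(p(a)), m(a, s(p(a)), m(a, s(p(a)), m(a, s(p(a)), 0))))  →  m(a, s(p(a)), m(a, s(p(a)), m(a, s(p(a)), 0)))   [R4 at 3.3.3]
2. m(a, s(p(a)), m(a, s(p(a)), m(a, s(p(a)), 0)))  →  m(a, s(p(a)), m(a, s(p(a)), 0))   [R4 at 3.3]
3. m(a, s(p(a)), m(a, s(p(a)), 0))  →  m(a, s(p(a)), 0)   [R4 at 3]
4. m(a, s(p(a)), 0)  →  0   [R4 at ε]

0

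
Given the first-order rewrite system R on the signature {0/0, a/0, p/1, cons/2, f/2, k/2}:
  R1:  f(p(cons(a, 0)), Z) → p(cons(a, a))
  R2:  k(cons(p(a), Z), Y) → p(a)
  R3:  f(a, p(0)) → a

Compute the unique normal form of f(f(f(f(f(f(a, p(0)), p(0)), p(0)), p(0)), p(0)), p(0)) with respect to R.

1. f(f(f(f(f(f(a, p(0)), p(0)), p(0)), p(0)), p(0)), p(0))  →  f(f(f(f(f(a, p(0)), p(0)), p(0)), p(0)), p(0))   [R3 at 1.1.1.1.1]
2. f(f(f(f(f(a, p(0)), p(0)), p(0)), p(0)), p(0))  →  f(f(f(f(a, p(0)), p(0)), p(0)), p(0))   [R3 at 1.1.1.1]
3. f(f(f(f(a, p(0)), p(0)), p(0)), p(0))  →  f(f(f(a, p(0)), p(0)), p(0))   [R3 at 1.1.1]
4. f(f(f(a, p(0)), p(0)), p(0))  →  f(f(a, p(0)), p(0))   [R3 at 1.1]
5. f(f(a, p(0)), p(0))  →  f(a, p(0))   [R3 at 1]
6. f(a, p(0))  →  a   [R3 at ε]

a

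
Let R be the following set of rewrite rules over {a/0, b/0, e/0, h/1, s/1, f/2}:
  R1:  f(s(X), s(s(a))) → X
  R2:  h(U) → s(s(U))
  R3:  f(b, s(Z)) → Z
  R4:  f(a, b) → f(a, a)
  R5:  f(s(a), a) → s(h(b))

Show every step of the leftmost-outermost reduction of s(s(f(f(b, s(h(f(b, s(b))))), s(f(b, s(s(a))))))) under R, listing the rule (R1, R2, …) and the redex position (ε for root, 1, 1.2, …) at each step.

1. s(s(f(f(b, s(h(f(b, s(b))))), s(f(b, s(s(a)))))))  →  s(s(f(h(f(b, s(b))), s(f(b, s(s(a)))))))   [R3 at 1.1.1]
2. s(s(f(h(f(b, s(b))), s(f(b, s(s(a)))))))  →  s(s(f(s(s(f(b, s(b)))), s(f(b, s(s(a)))))))   [R2 at 1.1.1]
3. s(s(f(s(s(f(b, s(b)))), s(f(b, s(s(a)))))))  →  s(s(f(s(s(b)), s(f(b, s(s(a)))))))   [R3 at 1.1.1.1.1]
4. s(s(f(s(s(b)), s(f(b, s(s(a)))))))  →  s(s(f(s(s(b)), s(s(a)))))   [R3 at 1.1.2.1]
5. s(s(f(s(s(b)), s(s(a)))))  →  s(s(s(b)))   [R1 at 1.1]

s(s(s(b)))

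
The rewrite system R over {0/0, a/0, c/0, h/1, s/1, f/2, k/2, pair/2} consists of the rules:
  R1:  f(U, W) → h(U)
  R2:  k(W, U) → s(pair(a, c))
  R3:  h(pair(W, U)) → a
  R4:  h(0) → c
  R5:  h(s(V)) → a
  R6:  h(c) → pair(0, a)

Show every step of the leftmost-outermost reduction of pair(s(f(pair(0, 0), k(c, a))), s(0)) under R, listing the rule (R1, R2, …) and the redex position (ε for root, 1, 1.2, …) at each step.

1. pair(s(f(pair(0, 0), k(c, a))), s(0))  →  pair(s(h(pair(0, 0))), s(0))   [R1 at 1.1]
2. pair(s(h(pair(0, 0))), s(0))  →  pair(s(a), s(0))   [R3 at 1.1]

pair(s(a), s(0))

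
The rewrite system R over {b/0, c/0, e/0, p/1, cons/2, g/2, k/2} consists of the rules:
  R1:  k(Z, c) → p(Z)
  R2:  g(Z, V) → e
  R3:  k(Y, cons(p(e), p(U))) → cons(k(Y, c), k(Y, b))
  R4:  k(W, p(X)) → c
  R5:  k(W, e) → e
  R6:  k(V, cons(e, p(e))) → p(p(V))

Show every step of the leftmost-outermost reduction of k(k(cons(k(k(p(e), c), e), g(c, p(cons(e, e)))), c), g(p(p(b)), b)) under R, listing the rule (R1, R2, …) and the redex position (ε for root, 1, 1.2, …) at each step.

1. k(k(cons(k(k(p(e), c), e), g(c, p(cons(e, e)))), c), g(p(p(b)), b))  →  k(p(cons(k(k(p(e), c), e), g(c, p(cons(e, e))))), g(p(p(b)), b))   [R1 at 1]
2. k(p(cons(k(k(p(e), c), e), g(c, p(cons(e, e))))), g(p(p(b)), b))  →  k(p(cons(e, g(c, p(cons(e, e))))), g(p(p(b)), b))   [R5 at 1.1.1]
3. k(p(cons(e, g(c, p(cons(e, e))))), g(p(p(b)), b))  →  k(p(cons(e, e)), g(p(p(b)), b))   [R2 at 1.1.2]
4. k(p(cons(e, e)), g(p(p(b)), b))  →  k(p(cons(e, e)), e)   [R2 at 2]
5. k(p(cons(e, e)), e)  →  e   [R5 at ε]

e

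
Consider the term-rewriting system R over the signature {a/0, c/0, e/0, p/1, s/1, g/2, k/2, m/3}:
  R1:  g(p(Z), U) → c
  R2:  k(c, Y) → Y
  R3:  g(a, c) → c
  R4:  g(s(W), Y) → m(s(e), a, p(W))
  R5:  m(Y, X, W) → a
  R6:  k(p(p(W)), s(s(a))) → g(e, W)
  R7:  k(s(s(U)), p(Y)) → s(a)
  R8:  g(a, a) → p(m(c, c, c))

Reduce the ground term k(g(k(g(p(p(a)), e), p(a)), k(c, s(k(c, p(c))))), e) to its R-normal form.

e

1. k(g(k(g(p(p(a)), e), p(a)), k(c, s(k(c, p(c))))), e)  →  k(g(k(c, p(a)), k(c, s(k(c, p(c))))), e)   [R1 at 1.1.1]
2. k(g(k(c, p(a)), k(c, s(k(c, p(c))))), e)  →  k(g(p(a), k(c, s(k(c, p(c))))), e)   [R2 at 1.1]
3. k(g(p(a), k(c, s(k(c, p(c))))), e)  →  k(c, e)   [R1 at 1]
4. k(c, e)  →  e   [R2 at ε]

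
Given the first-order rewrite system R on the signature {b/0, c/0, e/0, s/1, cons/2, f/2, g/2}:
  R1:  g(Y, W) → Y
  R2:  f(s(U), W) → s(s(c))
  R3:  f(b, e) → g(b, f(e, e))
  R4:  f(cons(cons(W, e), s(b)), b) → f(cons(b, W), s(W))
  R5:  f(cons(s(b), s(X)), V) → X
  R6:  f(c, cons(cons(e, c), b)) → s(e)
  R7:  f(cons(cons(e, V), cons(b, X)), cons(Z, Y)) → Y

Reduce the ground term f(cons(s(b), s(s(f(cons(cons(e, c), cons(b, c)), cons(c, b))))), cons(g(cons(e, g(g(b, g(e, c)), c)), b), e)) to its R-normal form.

s(b)

1. f(cons(s(b), s(s(f(cons(cons(e, c), cons(b, c)), cons(c, b))))), cons(g(cons(e, g(g(b, g(e, c)), c)), b), e))  →  s(f(cons(cons(e, c), cons(b, c)), cons(c, b)))   [R5 at ε]
2. s(f(cons(cons(e, c), cons(b, c)), cons(c, b)))  →  s(b)   [R7 at 1]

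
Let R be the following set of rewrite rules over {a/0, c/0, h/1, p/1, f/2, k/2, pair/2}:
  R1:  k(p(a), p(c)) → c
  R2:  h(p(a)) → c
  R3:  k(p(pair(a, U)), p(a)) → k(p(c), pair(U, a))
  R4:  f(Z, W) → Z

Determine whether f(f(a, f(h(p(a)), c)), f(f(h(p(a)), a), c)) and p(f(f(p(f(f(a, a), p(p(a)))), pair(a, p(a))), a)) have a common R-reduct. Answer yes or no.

no — NF(t₁) = a, NF(t₂) = p(p(a))

Reduce t₁ = f(f(a, f(h(p(a)), c)), f(f(h(p(a)), a), c)):
1. f(f(a, f(h(p(a)), c)), f(f(h(p(a)), a), c))  →  f(a, f(h(p(a)), c))   [R4 at ε]
2. f(a, f(h(p(a)), c))  →  a   [R4 at ε]

Reduce t₂ = p(f(f(p(f(f(a, a), p(p(a)))), pair(a, p(a))), a)):
1. p(f(f(p(f(f(a, a), p(p(a)))), pair(a, p(a))), a))  →  p(f(p(f(f(a, a), p(p(a)))), pair(a, p(a))))   [R4 at 1]
2. p(f(p(f(f(a, a), p(p(a)))), pair(a, p(a))))  →  p(p(f(f(a, a), p(p(a)))))   [R4 at 1]
3. p(p(f(f(a, a), p(p(a)))))  →  p(p(f(a, a)))   [R4 at 1.1]
4. p(p(f(a, a)))  →  p(p(a))   [R4 at 1.1]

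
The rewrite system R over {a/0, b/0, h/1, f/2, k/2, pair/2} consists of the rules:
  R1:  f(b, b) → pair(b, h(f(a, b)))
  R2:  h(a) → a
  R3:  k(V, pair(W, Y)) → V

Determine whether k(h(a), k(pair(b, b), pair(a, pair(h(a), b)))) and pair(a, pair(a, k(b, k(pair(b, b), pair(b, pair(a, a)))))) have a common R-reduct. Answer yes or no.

Reduce t₁ = k(h(a), k(pair(b, b), pair(a, pair(h(a), b)))):
1. k(h(a), k(pair(b, b), pair(a, pair(h(a), b))))  →  k(a, k(pair(b, b), pair(a, pair(h(a), b))))   [R2 at 1]
2. k(a, k(pair(b, b), pair(a, pair(h(a), b))))  →  k(a, pair(b, b))   [R3 at 2]
3. k(a, pair(b, b))  →  a   [R3 at ε]

Reduce t₂ = pair(a, pair(a, k(b, k(pair(b, b), pair(b, pair(a, a)))))):
1. pair(a, pair(a, k(b, k(pair(b, b), pair(b, pair(a, a))))))  →  pair(a, pair(a, k(b, pair(b, b))))   [R3 at 2.2.2]
2. pair(a, pair(a, k(b, pair(b, b))))  →  pair(a, pair(a, b))   [R3 at 2.2]

no — NF(t₁) = a, NF(t₂) = pair(a, pair(a, b))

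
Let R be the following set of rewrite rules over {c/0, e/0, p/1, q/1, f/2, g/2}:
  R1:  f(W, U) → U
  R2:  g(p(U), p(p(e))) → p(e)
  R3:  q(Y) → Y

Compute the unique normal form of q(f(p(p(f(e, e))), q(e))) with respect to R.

1. q(f(p(p(f(e, e))), q(e)))  →  f(p(p(f(e, e))), q(e))   [R3 at ε]
2. f(p(p(f(e, e))), q(e))  →  q(e)   [R1 at ε]
3. q(e)  →  e   [R3 at ε]

e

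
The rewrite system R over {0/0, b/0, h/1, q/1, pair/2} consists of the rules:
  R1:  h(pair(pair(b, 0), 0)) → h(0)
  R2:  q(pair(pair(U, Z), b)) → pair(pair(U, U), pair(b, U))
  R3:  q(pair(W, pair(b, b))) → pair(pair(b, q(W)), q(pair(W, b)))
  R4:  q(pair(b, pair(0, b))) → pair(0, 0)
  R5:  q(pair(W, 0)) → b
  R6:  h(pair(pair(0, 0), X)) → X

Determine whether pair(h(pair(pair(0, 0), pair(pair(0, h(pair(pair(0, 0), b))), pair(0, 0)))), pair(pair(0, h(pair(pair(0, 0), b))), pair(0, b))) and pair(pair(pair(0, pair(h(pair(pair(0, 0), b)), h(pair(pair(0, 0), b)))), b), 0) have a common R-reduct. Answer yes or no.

Reduce t₁ = pair(h(pair(pair(0, 0), pair(pair(0, h(pair(pair(0, 0), b))), pair(0, 0)))), pair(pair(0, h(pair(pair(0, 0), b))), pair(0, b))):
1. pair(h(pair(pair(0, 0), pair(pair(0, h(pair(pair(0, 0), b))), pair(0, 0)))), pair(pair(0, h(pair(pair(0, 0), b))), pair(0, b)))  →  pair(pair(pair(0, h(pair(pair(0, 0), b))), pair(0, 0)), pair(pair(0, h(pair(pair(0, 0), b))), pair(0, b)))   [R6 at 1]
2. pair(pair(pair(0, h(pair(pair(0, 0), b))), pair(0, 0)), pair(pair(0, h(pair(pair(0, 0), b))), pair(0, b)))  →  pair(pair(pair(0, b), pair(0, 0)), pair(pair(0, h(pair(pair(0, 0), b))), pair(0, b)))   [R6 at 1.1.2]
3. pair(pair(pair(0, b), pair(0, 0)), pair(pair(0, h(pair(pair(0, 0), b))), pair(0, b)))  →  pair(pair(pair(0, b), pair(0, 0)), pair(pair(0, b), pair(0, b)))   [R6 at 2.1.2]

Reduce t₂ = pair(pair(pair(0, pair(h(pair(pair(0, 0), b)), h(pair(pair(0, 0), b)))), b), 0):
1. pair(pair(pair(0, pair(h(pair(pair(0, 0), b)), h(pair(pair(0, 0), b)))), b), 0)  →  pair(pair(pair(0, pair(b, h(pair(pair(0, 0), b)))), b), 0)   [R6 at 1.1.2.1]
2. pair(pair(pair(0, pair(b, h(pair(pair(0, 0), b)))), b), 0)  →  pair(pair(pair(0, pair(b, b)), b), 0)   [R6 at 1.1.2.2]

no — NF(t₁) = pair(pair(pair(0, b), pair(0, 0)), pair(pair(0, b), pair(0, b))), NF(t₂) = pair(pair(pair(0, pair(b, b)), b), 0)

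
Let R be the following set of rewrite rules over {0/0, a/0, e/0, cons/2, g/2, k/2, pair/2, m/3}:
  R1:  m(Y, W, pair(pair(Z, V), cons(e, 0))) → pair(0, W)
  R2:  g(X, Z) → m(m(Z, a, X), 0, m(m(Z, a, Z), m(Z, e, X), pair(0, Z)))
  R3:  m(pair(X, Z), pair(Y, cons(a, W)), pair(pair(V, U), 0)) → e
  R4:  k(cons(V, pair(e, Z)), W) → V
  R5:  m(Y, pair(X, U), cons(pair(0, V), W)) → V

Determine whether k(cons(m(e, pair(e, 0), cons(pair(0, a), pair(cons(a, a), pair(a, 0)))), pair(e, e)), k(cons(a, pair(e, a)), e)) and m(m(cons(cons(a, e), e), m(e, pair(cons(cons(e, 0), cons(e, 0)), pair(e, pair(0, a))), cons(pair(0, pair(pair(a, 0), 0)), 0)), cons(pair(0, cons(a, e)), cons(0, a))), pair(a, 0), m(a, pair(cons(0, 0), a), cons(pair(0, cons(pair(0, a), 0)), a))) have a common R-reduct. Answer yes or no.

yes — NF(t₁) = a, NF(t₂) = a

Reduce t₁ = k(cons(m(e, pair(e, 0), cons(pair(0, a), pair(cons(a, a), pair(a, 0)))), pair(e, e)), k(cons(a, pair(e, a)), e)):
1. k(cons(m(e, pair(e, 0), cons(pair(0, a), pair(cons(a, a), pair(a, 0)))), pair(e, e)), k(cons(a, pair(e, a)), e))  →  m(e, pair(e, 0), cons(pair(0, a), pair(cons(a, a), pair(a, 0))))   [R4 at ε]
2. m(e, pair(e, 0), cons(pair(0, a), pair(cons(a, a), pair(a, 0))))  →  a   [R5 at ε]

Reduce t₂ = m(m(cons(cons(a, e), e), m(e, pair(cons(cons(e, 0), cons(e, 0)), pair(e, pair(0, a))), cons(pair(0, pair(pair(a, 0), 0)), 0)), cons(pair(0, cons(a, e)), cons(0, a))), pair(a, 0), m(a, pair(cons(0, 0), a), cons(pair(0, cons(pair(0, a), 0)), a))):
1. m(m(cons(cons(a, e), e), m(e, pair(cons(cons(e, 0), cons(e, 0)), pair(e, pair(0, a))), cons(pair(0, pair(pair(a, 0), 0)), 0)), cons(pair(0, cons(a, e)), cons(0, a))), pair(a, 0), m(a, pair(cons(0, 0), a), cons(pair(0, cons(pair(0, a), 0)), a)))  →  m(m(cons(cons(a, e), e), pair(pair(a, 0), 0), cons(pair(0, cons(a, e)), cons(0, a))), pair(a, 0), m(a, pair(cons(0, 0), a), cons(pair(0, cons(pair(0, a), 0)), a)))   [R5 at 1.2]
2. m(m(cons(cons(a, e), e), pair(pair(a, 0), 0), cons(pair(0, cons(a, e)), cons(0, a))), pair(a, 0), m(a, pair(cons(0, 0), a), cons(pair(0, cons(pair(0, a), 0)), a)))  →  m(cons(a, e), pair(a, 0), m(a, pair(cons(0, 0), a), cons(pair(0, cons(pair(0, a), 0)), a)))   [R5 at 1]
3. m(cons(a, e), pair(a, 0), m(a, pair(cons(0, 0), a), cons(pair(0, cons(pair(0, a), 0)), a)))  →  m(cons(a, e), pair(a, 0), cons(pair(0, a), 0))   [R5 at 3]
4. m(cons(a, e), pair(a, 0), cons(pair(0, a), 0))  →  a   [R5 at ε]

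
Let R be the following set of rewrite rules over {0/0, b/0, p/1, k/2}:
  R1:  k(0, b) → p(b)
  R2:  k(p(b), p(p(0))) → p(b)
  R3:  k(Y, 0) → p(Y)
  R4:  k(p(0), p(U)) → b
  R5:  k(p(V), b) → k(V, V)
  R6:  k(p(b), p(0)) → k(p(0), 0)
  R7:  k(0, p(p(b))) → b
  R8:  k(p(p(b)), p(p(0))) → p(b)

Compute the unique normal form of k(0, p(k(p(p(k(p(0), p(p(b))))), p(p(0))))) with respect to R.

1. k(0, p(k(p(p(k(p(0), p(p(b))))), p(p(0)))))  →  k(0, p(k(p(p(b)), p(p(0)))))   [R4 at 2.1.1.1.1]
2. k(0, p(k(p(p(b)), p(p(0)))))  →  k(0, p(p(b)))   [R8 at 2.1]
3. k(0, p(p(b)))  →  b   [R7 at ε]

b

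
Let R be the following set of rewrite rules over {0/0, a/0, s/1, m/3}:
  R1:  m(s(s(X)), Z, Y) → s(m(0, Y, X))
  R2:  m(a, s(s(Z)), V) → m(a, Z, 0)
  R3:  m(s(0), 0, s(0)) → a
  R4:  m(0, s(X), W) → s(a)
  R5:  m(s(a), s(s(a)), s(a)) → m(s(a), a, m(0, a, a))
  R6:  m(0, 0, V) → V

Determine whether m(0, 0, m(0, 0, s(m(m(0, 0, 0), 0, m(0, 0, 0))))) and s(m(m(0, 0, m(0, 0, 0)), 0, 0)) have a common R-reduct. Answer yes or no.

yes — NF(t₁) = s(0), NF(t₂) = s(0)

Reduce t₁ = m(0, 0, m(0, 0, s(m(m(0, 0, 0), 0, m(0, 0, 0))))):
1. m(0, 0, m(0, 0, s(m(m(0, 0, 0), 0, m(0, 0, 0)))))  →  m(0, 0, s(m(m(0, 0, 0), 0, m(0, 0, 0))))   [R6 at ε]
2. m(0, 0, s(m(m(0, 0, 0), 0, m(0, 0, 0))))  →  s(m(m(0, 0, 0), 0, m(0, 0, 0)))   [R6 at ε]
3. s(m(m(0, 0, 0), 0, m(0, 0, 0)))  →  s(m(0, 0, m(0, 0, 0)))   [R6 at 1.1]
4. s(m(0, 0, m(0, 0, 0)))  →  s(m(0, 0, 0))   [R6 at 1]
5. s(m(0, 0, 0))  →  s(0)   [R6 at 1]

Reduce t₂ = s(m(m(0, 0, m(0, 0, 0)), 0, 0)):
1. s(m(m(0, 0, m(0, 0, 0)), 0, 0))  →  s(m(m(0, 0, 0), 0, 0))   [R6 at 1.1]
2. s(m(m(0, 0, 0), 0, 0))  →  s(m(0, 0, 0))   [R6 at 1.1]
3. s(m(0, 0, 0))  →  s(0)   [R6 at 1]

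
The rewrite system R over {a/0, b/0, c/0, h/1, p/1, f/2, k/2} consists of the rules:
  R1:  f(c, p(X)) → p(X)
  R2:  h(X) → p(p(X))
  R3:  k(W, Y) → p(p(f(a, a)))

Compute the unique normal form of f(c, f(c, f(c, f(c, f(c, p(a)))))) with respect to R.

p(a)

1. f(c, f(c, f(c, f(c, f(c, p(a))))))  →  f(c, f(c, f(c, f(c, p(a)))))   [R1 at 2.2.2.2]
2. f(c, f(c, f(c, f(c, p(a)))))  →  f(c, f(c, f(c, p(a))))   [R1 at 2.2.2]
3. f(c, f(c, f(c, p(a))))  →  f(c, f(c, p(a)))   [R1 at 2.2]
4. f(c, f(c, p(a)))  →  f(c, p(a))   [R1 at 2]
5. f(c, p(a))  →  p(a)   [R1 at ε]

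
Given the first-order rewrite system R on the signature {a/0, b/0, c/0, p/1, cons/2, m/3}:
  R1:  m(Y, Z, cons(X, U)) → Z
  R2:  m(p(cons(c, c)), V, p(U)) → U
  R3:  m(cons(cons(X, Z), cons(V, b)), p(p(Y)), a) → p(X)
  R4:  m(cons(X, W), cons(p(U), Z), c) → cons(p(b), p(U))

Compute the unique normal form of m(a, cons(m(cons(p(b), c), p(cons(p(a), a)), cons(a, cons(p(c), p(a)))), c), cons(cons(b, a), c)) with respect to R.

cons(p(cons(p(a), a)), c)

1. m(a, cons(m(cons(p(b), c), p(cons(p(a), a)), cons(a, cons(p(c), p(a)))), c), cons(cons(b, a), c))  →  cons(m(cons(p(b), c), p(cons(p(a), a)), cons(a, cons(p(c), p(a)))), c)   [R1 at ε]
2. cons(m(cons(p(b), c), p(cons(p(a), a)), cons(a, cons(p(c), p(a)))), c)  →  cons(p(cons(p(a), a)), c)   [R1 at 1]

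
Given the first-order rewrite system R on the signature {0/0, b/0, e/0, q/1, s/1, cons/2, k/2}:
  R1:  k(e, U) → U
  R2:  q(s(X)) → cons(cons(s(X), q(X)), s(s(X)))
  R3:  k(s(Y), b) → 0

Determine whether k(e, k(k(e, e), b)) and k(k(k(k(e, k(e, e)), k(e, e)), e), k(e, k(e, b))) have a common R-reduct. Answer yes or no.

Reduce t₁ = k(e, k(k(e, e), b)):
1. k(e, k(k(e, e), b))  →  k(k(e, e), b)   [R1 at ε]
2. k(k(e, e), b)  →  k(e, b)   [R1 at 1]
3. k(e, b)  →  b   [R1 at ε]

Reduce t₂ = k(k(k(k(e, k(e, e)), k(e, e)), e), k(e, k(e, b))):
1. k(k(k(k(e, k(e, e)), k(e, e)), e), k(e, k(e, b)))  →  k(k(k(k(e, e), k(e, e)), e), k(e, k(e, b)))   [R1 at 1.1.1]
2. k(k(k(k(e, e), k(e, e)), e), k(e, k(e, b)))  →  k(k(k(e, k(e, e)), e), k(e, k(e, b)))   [R1 at 1.1.1]
3. k(k(k(e, k(e, e)), e), k(e, k(e, b)))  →  k(k(k(e, e), e), k(e, k(e, b)))   [R1 at 1.1]
4. k(k(k(e, e), e), k(e, k(e, b)))  →  k(k(e, e), k(e, k(e, b)))   [R1 at 1.1]
5. k(k(e, e), k(e, k(e, b)))  →  k(e, k(e, k(e, b)))   [R1 at 1]
6. k(e, k(e, k(e, b)))  →  k(e, k(e, b))   [R1 at ε]
7. k(e, k(e, b))  →  k(e, b)   [R1 at ε]
8. k(e, b)  →  b   [R1 at ε]

yes — NF(t₁) = b, NF(t₂) = b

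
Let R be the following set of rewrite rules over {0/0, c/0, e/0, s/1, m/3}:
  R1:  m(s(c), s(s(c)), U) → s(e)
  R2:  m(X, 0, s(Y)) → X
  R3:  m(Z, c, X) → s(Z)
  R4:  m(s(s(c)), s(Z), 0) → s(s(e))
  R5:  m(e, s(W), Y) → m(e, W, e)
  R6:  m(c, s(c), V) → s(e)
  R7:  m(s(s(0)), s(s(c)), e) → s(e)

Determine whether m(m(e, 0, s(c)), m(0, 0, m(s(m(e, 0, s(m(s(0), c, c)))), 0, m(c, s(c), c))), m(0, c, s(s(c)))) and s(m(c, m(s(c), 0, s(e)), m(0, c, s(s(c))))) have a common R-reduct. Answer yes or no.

no — NF(t₁) = e, NF(t₂) = s(s(e))

Reduce t₁ = m(m(e, 0, s(c)), m(0, 0, m(s(m(e, 0, s(m(s(0), c, c)))), 0, m(c, s(c), c))), m(0, c, s(s(c)))):
1. m(m(e, 0, s(c)), m(0, 0, m(s(m(e, 0, s(m(s(0), c, c)))), 0, m(c, s(c), c))), m(0, c, s(s(c))))  →  m(e, m(0, 0, m(s(m(e, 0, s(m(s(0), c, c)))), 0, m(c, s(c), c))), m(0, c, s(s(c))))   [R2 at 1]
2. m(e, m(0, 0, m(s(m(e, 0, s(m(s(0), c, c)))), 0, m(c, s(c), c))), m(0, c, s(s(c))))  →  m(e, m(0, 0, m(s(e), 0, m(c, s(c), c))), m(0, c, s(s(c))))   [R2 at 2.3.1.1]
3. m(e, m(0, 0, m(s(e), 0, m(c, s(c), c))), m(0, c, s(s(c))))  →  m(e, m(0, 0, m(s(e), 0, s(e))), m(0, c, s(s(c))))   [R6 at 2.3.3]
4. m(e, m(0, 0, m(s(e), 0, s(e))), m(0, c, s(s(c))))  →  m(e, m(0, 0, s(e)), m(0, c, s(s(c))))   [R2 at 2.3]
5. m(e, m(0, 0, s(e)), m(0, c, s(s(c))))  →  m(e, 0, m(0, c, s(s(c))))   [R2 at 2]
6. m(e, 0, m(0, c, s(s(c))))  →  m(e, 0, s(0))   [R3 at 3]
7. m(e, 0, s(0))  →  e   [R2 at ε]

Reduce t₂ = s(m(c, m(s(c), 0, s(e)), m(0, c, s(s(c))))):
1. s(m(c, m(s(c), 0, s(e)), m(0, c, s(s(c)))))  →  s(m(c, s(c), m(0, c, s(s(c)))))   [R2 at 1.2]
2. s(m(c, s(c), m(0, c, s(s(c)))))  →  s(s(e))   [R6 at 1]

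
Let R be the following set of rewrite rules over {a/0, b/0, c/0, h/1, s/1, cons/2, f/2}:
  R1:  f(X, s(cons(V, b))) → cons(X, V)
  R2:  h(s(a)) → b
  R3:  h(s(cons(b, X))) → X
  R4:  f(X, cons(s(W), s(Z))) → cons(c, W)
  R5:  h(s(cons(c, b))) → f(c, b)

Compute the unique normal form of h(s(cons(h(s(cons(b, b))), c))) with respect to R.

1. h(s(cons(h(s(cons(b, b))), c)))  →  h(s(cons(b, c)))   [R3 at 1.1.1]
2. h(s(cons(b, c)))  →  c   [R3 at ε]

c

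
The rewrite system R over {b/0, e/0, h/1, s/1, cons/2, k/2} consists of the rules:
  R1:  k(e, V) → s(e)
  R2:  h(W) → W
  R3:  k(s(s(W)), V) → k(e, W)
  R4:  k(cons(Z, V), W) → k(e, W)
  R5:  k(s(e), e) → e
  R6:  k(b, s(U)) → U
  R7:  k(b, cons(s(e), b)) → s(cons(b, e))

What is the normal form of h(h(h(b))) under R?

1. h(h(h(b)))  →  h(h(b))   [R2 at ε]
2. h(h(b))  →  h(b)   [R2 at ε]
3. h(b)  →  b   [R2 at ε]

b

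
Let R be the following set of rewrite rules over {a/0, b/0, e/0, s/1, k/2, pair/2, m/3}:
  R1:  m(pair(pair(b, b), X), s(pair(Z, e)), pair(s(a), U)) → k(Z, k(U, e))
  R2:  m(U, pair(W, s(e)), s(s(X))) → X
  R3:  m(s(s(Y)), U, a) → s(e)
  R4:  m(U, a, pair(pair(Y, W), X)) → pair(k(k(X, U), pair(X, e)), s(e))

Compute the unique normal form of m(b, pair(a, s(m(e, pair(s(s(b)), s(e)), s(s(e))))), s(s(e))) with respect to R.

e

1. m(b, pair(a, s(m(e, pair(s(s(b)), s(e)), s(s(e))))), s(s(e)))  →  m(b, pair(a, s(e)), s(s(e)))   [R2 at 2.2.1]
2. m(b, pair(a, s(e)), s(s(e)))  →  e   [R2 at ε]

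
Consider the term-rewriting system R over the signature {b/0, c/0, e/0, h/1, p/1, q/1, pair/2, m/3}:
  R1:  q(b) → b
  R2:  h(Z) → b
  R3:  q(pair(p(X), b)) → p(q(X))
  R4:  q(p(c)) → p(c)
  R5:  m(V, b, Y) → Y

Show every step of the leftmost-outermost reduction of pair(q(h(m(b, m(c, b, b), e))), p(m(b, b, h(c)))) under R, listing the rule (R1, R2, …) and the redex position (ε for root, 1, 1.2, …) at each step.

pair(b, p(b))

1. pair(q(h(m(b, m(c, b, b), e))), p(m(b, b, h(c))))  →  pair(q(b), p(m(b, b, h(c))))   [R2 at 1.1]
2. pair(q(b), p(m(b, b, h(c))))  →  pair(b, p(m(b, b, h(c))))   [R1 at 1]
3. pair(b, p(m(b, b, h(c))))  →  pair(b, p(h(c)))   [R5 at 2.1]
4. pair(b, p(h(c)))  →  pair(b, p(b))   [R2 at 2.1]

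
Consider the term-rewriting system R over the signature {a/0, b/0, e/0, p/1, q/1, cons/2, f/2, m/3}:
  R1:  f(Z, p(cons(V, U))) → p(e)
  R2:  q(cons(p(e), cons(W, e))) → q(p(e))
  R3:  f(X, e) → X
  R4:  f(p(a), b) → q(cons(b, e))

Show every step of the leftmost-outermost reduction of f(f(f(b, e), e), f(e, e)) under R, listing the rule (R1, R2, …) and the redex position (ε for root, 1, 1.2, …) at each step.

b

1. f(f(f(b, e), e), f(e, e))  →  f(f(b, e), f(e, e))   [R3 at 1]
2. f(f(b, e), f(e, e))  →  f(b, f(e, e))   [R3 at 1]
3. f(b, f(e, e))  →  f(b, e)   [R3 at 2]
4. f(b, e)  →  b   [R3 at ε]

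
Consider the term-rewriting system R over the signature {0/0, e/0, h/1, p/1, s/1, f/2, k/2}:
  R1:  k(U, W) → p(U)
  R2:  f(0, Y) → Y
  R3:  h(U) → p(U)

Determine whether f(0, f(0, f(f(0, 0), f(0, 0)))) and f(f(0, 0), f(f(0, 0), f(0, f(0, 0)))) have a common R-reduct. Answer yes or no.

Reduce t₁ = f(0, f(0, f(f(0, 0), f(0, 0)))):
1. f(0, f(0, f(f(0, 0), f(0, 0))))  →  f(0, f(f(0, 0), f(0, 0)))   [R2 at ε]
2. f(0, f(f(0, 0), f(0, 0)))  →  f(f(0, 0), f(0, 0))   [R2 at ε]
3. f(f(0, 0), f(0, 0))  →  f(0, f(0, 0))   [R2 at 1]
4. f(0, f(0, 0))  →  f(0, 0)   [R2 at ε]
5. f(0, 0)  →  0   [R2 at ε]

Reduce t₂ = f(f(0, 0), f(f(0, 0), f(0, f(0, 0)))):
1. f(f(0, 0), f(f(0, 0), f(0, f(0, 0))))  →  f(0, f(f(0, 0), f(0, f(0, 0))))   [R2 at 1]
2. f(0, f(f(0, 0), f(0, f(0, 0))))  →  f(f(0, 0), f(0, f(0, 0)))   [R2 at ε]
3. f(f(0, 0), f(0, f(0, 0)))  →  f(0, f(0, f(0, 0)))   [R2 at 1]
4. f(0, f(0, f(0, 0)))  →  f(0, f(0, 0))   [R2 at ε]
5. f(0, f(0, 0))  →  f(0, 0)   [R2 at ε]
6. f(0, 0)  →  0   [R2 at ε]

yes — NF(t₁) = 0, NF(t₂) = 0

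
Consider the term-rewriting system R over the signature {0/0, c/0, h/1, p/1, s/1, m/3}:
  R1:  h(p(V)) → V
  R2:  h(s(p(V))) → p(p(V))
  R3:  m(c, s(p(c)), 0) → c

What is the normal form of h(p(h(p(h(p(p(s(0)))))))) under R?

1. h(p(h(p(h(p(p(s(0))))))))  →  h(p(h(p(p(s(0))))))   [R1 at ε]
2. h(p(h(p(p(s(0))))))  →  h(p(p(s(0))))   [R1 at ε]
3. h(p(p(s(0))))  →  p(s(0))   [R1 at ε]

p(s(0))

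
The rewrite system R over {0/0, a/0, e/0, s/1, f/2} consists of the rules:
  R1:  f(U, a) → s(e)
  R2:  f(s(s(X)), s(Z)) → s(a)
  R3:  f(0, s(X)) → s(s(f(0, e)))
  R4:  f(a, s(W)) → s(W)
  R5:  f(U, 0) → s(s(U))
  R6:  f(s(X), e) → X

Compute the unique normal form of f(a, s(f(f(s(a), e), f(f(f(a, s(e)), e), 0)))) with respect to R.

s(s(s(e)))

1. f(a, s(f(f(s(a), e), f(f(f(a, s(e)), e), 0))))  →  s(f(f(s(a), e), f(f(f(a, s(e)), e), 0)))   [R4 at ε]
2. s(f(f(s(a), e), f(f(f(a, s(e)), e), 0)))  →  s(f(a, f(f(f(a, s(e)), e), 0)))   [R6 at 1.1]
3. s(f(a, f(f(f(a, s(e)), e), 0)))  →  s(f(a, s(s(f(f(a, s(e)), e)))))   [R5 at 1.2]
4. s(f(a, s(s(f(f(a, s(e)), e)))))  →  s(s(s(f(f(a, s(e)), e))))   [R4 at 1]
5. s(s(s(f(f(a, s(e)), e))))  →  s(s(s(f(s(e), e))))   [R4 at 1.1.1.1]
6. s(s(s(f(s(e), e))))  →  s(s(s(e)))   [R6 at 1.1.1]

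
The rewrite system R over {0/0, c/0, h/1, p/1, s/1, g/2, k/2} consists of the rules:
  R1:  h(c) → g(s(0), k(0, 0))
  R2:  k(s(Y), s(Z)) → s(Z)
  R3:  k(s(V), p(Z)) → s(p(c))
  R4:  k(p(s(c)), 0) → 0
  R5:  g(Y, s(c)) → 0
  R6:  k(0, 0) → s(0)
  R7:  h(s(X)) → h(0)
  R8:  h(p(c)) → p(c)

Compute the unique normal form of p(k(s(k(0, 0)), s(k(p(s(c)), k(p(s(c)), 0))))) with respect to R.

1. p(k(s(k(0, 0)), s(k(p(s(c)), k(p(s(c)), 0)))))  →  p(s(k(p(s(c)), k(p(s(c)), 0))))   [R2 at 1]
2. p(s(k(p(s(c)), k(p(s(c)), 0))))  →  p(s(k(p(s(c)), 0)))   [R4 at 1.1.2]
3. p(s(k(p(s(c)), 0)))  →  p(s(0))   [R4 at 1.1]

p(s(0))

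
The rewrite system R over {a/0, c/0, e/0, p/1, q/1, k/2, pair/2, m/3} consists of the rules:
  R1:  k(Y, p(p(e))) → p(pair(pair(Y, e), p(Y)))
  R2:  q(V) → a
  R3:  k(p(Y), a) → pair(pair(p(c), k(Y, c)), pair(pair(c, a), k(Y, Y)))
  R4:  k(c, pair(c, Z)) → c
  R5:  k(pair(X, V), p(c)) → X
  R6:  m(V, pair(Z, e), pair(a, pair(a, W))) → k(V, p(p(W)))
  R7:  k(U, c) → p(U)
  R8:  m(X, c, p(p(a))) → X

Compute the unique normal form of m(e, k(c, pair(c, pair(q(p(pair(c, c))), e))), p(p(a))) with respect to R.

e

1. m(e, k(c, pair(c, pair(q(p(pair(c, c))), e))), p(p(a)))  →  m(e, c, p(p(a)))   [R4 at 2]
2. m(e, c, p(p(a)))  →  e   [R8 at ε]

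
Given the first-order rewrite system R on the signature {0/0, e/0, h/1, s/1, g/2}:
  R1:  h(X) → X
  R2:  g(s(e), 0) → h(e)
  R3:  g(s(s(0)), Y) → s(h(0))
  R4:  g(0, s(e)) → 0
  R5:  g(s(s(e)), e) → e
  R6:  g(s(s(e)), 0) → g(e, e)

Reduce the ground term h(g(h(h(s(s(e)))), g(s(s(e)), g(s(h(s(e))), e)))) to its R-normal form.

e

1. h(g(h(h(s(s(e)))), g(s(s(e)), g(s(h(s(e))), e))))  →  g(h(h(s(s(e)))), g(s(s(e)), g(s(h(s(e))), e)))   [R1 at ε]
2. g(h(h(s(s(e)))), g(s(s(e)), g(s(h(s(e))), e)))  →  g(h(s(s(e))), g(s(s(e)), g(s(h(s(e))), e)))   [R1 at 1]
3. g(h(s(s(e))), g(s(s(e)), g(s(h(s(e))), e)))  →  g(s(s(e)), g(s(s(e)), g(s(h(s(e))), e)))   [R1 at 1]
4. g(s(s(e)), g(s(s(e)), g(s(h(s(e))), e)))  →  g(s(s(e)), g(s(s(e)), g(s(s(e)), e)))   [R1 at 2.2.1.1]
5. g(s(s(e)), g(s(s(e)), g(s(s(e)), e)))  →  g(s(s(e)), g(s(s(e)), e))   [R5 at 2.2]
6. g(s(s(e)), g(s(s(e)), e))  →  g(s(s(e)), e)   [R5 at 2]
7. g(s(s(e)), e)  →  e   [R5 at ε]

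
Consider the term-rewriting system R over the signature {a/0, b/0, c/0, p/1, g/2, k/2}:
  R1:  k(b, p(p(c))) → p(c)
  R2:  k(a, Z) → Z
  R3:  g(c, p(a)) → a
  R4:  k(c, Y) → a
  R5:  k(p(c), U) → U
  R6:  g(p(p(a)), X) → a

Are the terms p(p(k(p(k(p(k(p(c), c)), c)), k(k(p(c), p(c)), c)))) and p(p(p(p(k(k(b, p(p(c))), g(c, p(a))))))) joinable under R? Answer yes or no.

Reduce t₁ = p(p(k(p(k(p(k(p(c), c)), c)), k(k(p(c), p(c)), c)))):
1. p(p(k(p(k(p(k(p(c), c)), c)), k(k(p(c), p(c)), c))))  →  p(p(k(p(k(p(c), c)), k(k(p(c), p(c)), c))))   [R5 at 1.1.1.1.1.1]
2. p(p(k(p(k(p(c), c)), k(k(p(c), p(c)), c))))  →  p(p(k(p(c), k(k(p(c), p(c)), c))))   [R5 at 1.1.1.1]
3. p(p(k(p(c), k(k(p(c), p(c)), c))))  →  p(p(k(k(p(c), p(c)), c)))   [R5 at 1.1]
4. p(p(k(k(p(c), p(c)), c)))  →  p(p(k(p(c), c)))   [R5 at 1.1.1]
5. p(p(k(p(c), c)))  →  p(p(c))   [R5 at 1.1]

Reduce t₂ = p(p(p(p(k(k(b, p(p(c))), g(c, p(a))))))):
1. p(p(p(p(k(k(b, p(p(c))), g(c, p(a)))))))  →  p(p(p(p(k(p(c), g(c, p(a)))))))   [R1 at 1.1.1.1.1]
2. p(p(p(p(k(p(c), g(c, p(a)))))))  →  p(p(p(p(g(c, p(a))))))   [R5 at 1.1.1.1]
3. p(p(p(p(g(c, p(a))))))  →  p(p(p(p(a))))   [R3 at 1.1.1.1]

no — NF(t₁) = p(p(c)), NF(t₂) = p(p(p(p(a))))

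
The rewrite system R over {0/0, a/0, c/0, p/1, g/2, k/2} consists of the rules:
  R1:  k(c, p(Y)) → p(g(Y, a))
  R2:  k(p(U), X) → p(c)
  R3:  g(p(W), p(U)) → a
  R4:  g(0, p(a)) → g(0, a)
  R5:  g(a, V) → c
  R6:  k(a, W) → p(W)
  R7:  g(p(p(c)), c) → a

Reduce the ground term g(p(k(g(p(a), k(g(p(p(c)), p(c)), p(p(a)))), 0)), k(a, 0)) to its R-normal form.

1. g(p(k(g(p(a), k(g(p(p(c)), p(c)), p(p(a)))), 0)), k(a, 0))  →  g(p(k(g(p(a), k(a, p(p(a)))), 0)), k(a, 0))   [R3 at 1.1.1.2.1]
2. g(p(k(g(p(a), k(a, p(p(a)))), 0)), k(a, 0))  →  g(p(k(g(p(a), p(p(p(a)))), 0)), k(a, 0))   [R6 at 1.1.1.2]
3. g(p(k(g(p(a), p(p(p(a)))), 0)), k(a, 0))  →  g(p(k(a, 0)), k(a, 0))   [R3 at 1.1.1]
4. g(p(k(a, 0)), k(a, 0))  →  g(p(p(0)), k(a, 0))   [R6 at 1.1]
5. g(p(p(0)), k(a, 0))  →  g(p(p(0)), p(0))   [R6 at 2]
6. g(p(p(0)), p(0))  →  a   [R3 at ε]

a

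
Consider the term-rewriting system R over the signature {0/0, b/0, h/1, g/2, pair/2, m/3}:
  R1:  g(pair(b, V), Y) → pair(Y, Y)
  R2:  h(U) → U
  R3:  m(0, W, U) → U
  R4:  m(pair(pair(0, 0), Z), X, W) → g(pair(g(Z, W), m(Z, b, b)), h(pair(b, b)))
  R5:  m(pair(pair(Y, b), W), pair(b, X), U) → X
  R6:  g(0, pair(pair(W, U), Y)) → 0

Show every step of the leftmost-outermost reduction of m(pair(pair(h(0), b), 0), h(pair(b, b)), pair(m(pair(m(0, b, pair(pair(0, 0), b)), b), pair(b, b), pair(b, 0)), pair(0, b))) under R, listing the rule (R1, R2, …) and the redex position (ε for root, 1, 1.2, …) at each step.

b

1. m(pair(pair(h(0), b), 0), h(pair(b, b)), pair(m(pair(m(0, b, pair(pair(0, 0), b)), b), pair(b, b), pair(b, 0)), pair(0, b)))  →  m(pair(pair(0, b), 0), h(pair(b, b)), pair(m(pair(m(0, b, pair(pair(0, 0), b)), b), pair(b, b), pair(b, 0)), pair(0, b)))   [R2 at 1.1.1]
2. m(pair(pair(0, b), 0), h(pair(b, b)), pair(m(pair(m(0, b, pair(pair(0, 0), b)), b), pair(b, b), pair(b, 0)), pair(0, b)))  →  m(pair(pair(0, b), 0), pair(b, b), pair(m(pair(m(0, b, pair(pair(0, 0), b)), b), pair(b, b), pair(b, 0)), pair(0, b)))   [R2 at 2]
3. m(pair(pair(0, b), 0), pair(b, b), pair(m(pair(m(0, b, pair(pair(0, 0), b)), b), pair(b, b), pair(b, 0)), pair(0, b)))  →  b   [R5 at ε]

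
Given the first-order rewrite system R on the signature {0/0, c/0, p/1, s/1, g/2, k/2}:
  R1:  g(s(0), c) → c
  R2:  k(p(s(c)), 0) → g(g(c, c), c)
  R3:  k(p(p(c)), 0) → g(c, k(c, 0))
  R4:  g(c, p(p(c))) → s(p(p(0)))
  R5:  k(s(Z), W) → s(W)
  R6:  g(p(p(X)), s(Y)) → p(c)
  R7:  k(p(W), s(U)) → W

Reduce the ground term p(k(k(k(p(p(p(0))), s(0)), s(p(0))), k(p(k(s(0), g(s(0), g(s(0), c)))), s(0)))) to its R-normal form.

1. p(k(k(k(p(p(p(0))), s(0)), s(p(0))), k(p(k(s(0), g(s(0), g(s(0), c)))), s(0))))  →  p(k(k(p(p(0)), s(p(0))), k(p(k(s(0), g(s(0), g(s(0), c)))), s(0))))   [R7 at 1.1.1]
2. p(k(k(p(p(0)), s(p(0))), k(p(k(s(0), g(s(0), g(s(0), c)))), s(0))))  →  p(k(p(0), k(p(k(s(0), g(s(0), g(s(0), c)))), s(0))))   [R7 at 1.1]
3. p(k(p(0), k(p(k(s(0), g(s(0), g(s(0), c)))), s(0))))  →  p(k(p(0), k(s(0), g(s(0), g(s(0), c)))))   [R7 at 1.2]
4. p(k(p(0), k(s(0), g(s(0), g(s(0), c)))))  →  p(k(p(0), s(g(s(0), g(s(0), c)))))   [R5 at 1.2]
5. p(k(p(0), s(g(s(0), g(s(0), c)))))  →  p(0)   [R7 at 1]

p(0)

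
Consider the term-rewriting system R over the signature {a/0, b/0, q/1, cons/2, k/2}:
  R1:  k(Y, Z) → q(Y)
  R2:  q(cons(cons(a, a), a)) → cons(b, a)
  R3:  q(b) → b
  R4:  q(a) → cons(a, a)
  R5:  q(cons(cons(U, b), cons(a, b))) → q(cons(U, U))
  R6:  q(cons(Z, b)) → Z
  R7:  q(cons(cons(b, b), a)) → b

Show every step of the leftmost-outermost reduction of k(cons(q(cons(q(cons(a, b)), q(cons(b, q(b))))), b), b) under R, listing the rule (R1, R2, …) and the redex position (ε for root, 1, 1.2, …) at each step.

a

1. k(cons(q(cons(q(cons(a, b)), q(cons(b, q(b))))), b), b)  →  q(cons(q(cons(q(cons(a, b)), q(cons(b, q(b))))), b))   [R1 at ε]
2. q(cons(q(cons(q(cons(a, b)), q(cons(b, q(b))))), b))  →  q(cons(q(cons(a, b)), q(cons(b, q(b)))))   [R6 at ε]
3. q(cons(q(cons(a, b)), q(cons(b, q(b)))))  →  q(cons(a, q(cons(b, q(b)))))   [R6 at 1.1]
4. q(cons(a, q(cons(b, q(b)))))  →  q(cons(a, q(cons(b, b))))   [R3 at 1.2.1.2]
5. q(cons(a, q(cons(b, b))))  →  q(cons(a, b))   [R6 at 1.2]
6. q(cons(a, b))  →  a   [R6 at ε]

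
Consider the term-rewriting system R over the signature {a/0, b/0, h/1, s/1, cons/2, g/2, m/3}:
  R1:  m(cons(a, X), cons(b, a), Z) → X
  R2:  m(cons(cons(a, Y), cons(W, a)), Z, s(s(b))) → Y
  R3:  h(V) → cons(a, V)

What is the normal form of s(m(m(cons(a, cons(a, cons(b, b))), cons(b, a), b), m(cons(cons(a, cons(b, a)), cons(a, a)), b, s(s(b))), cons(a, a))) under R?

s(cons(b, b))

1. s(m(m(cons(a, cons(a, cons(b, b))), cons(b, a), b), m(cons(cons(a, cons(b, a)), cons(a, a)), b, s(s(b))), cons(a, a)))  →  s(m(cons(a, cons(b, b)), m(cons(cons(a, cons(b, a)), cons(a, a)), b, s(s(b))), cons(a, a)))   [R1 at 1.1]
2. s(m(cons(a, cons(b, b)), m(cons(cons(a, cons(b, a)), cons(a, a)), b, s(s(b))), cons(a, a)))  →  s(m(cons(a, cons(b, b)), cons(b, a), cons(a, a)))   [R2 at 1.2]
3. s(m(cons(a, cons(b, b)), cons(b, a), cons(a, a)))  →  s(cons(b, b))   [R1 at 1]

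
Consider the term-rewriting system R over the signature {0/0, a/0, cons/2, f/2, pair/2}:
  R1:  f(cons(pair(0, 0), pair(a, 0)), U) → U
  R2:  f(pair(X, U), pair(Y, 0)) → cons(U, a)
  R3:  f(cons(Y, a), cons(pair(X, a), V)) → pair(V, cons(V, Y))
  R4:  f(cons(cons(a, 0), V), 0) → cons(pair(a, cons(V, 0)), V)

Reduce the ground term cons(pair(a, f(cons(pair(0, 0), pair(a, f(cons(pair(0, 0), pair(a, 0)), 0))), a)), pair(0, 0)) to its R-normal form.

cons(pair(a, a), pair(0, 0))

1. cons(pair(a, f(cons(pair(0, 0), pair(a, f(cons(pair(0, 0), pair(a, 0)), 0))), a)), pair(0, 0))  →  cons(pair(a, f(cons(pair(0, 0), pair(a, 0)), a)), pair(0, 0))   [R1 at 1.2.1.2.2]
2. cons(pair(a, f(cons(pair(0, 0), pair(a, 0)), a)), pair(0, 0))  →  cons(pair(a, a), pair(0, 0))   [R1 at 1.2]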